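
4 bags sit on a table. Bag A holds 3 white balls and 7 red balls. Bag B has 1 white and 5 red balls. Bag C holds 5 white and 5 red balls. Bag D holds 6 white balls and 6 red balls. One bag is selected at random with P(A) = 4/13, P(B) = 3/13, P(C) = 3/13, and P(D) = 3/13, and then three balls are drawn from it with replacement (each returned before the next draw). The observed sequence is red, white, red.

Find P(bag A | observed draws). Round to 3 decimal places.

0.349

The likelihood of the observed sequence under each hypothesis: P(data | bag A) = (7/10)(3/10)(7/10) = 0.147; P(data | bag B) = (5/6)(1/6)(5/6) = 0.11574; P(data | bag C) = (5/10)(5/10)(5/10) = 0.125; P(data | bag D) = (6/12)(6/12)(6/12) = 0.125.
Multiplying each by its prior: 4/13 · 0.147 = 0.045231, 3/13 · 0.11574 = 0.026709, 3/13 · 0.125 = 0.028846, 3/13 · 0.125 = 0.028846; with total 0.12963.
By Bayes' rule, P(bag A | data) = (0.045231) / (0.12963) = 0.34892.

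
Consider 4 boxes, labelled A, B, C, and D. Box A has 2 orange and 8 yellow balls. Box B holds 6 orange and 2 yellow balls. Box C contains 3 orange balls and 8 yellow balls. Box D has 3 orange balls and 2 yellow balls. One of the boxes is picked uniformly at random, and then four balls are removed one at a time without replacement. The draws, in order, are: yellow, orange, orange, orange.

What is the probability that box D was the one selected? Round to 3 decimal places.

Compute the likelihood of the observed sequence for each case: P(data | box A) = (8/10)(2/9)(1/8)(0/7) = 0; P(data | box B) = (2/8)(6/7)(5/6)(4/5) = 0.14286; P(data | box C) = (8/11)(3/10)(2/9)(1/8) = 0.0060606; P(data | box D) = (2/5)(3/4)(2/3)(1/2) = 0.1.
Multiplying each by its prior: 1/4 · 0 = 0, 1/4 · 0.14286 = 0.035714, 1/4 · 0.0060606 = 0.0015152, 1/4 · 0.1 = 0.025; these sum to 0.062229.
Hence P(box D | data) = (0.025) / (0.062229) = 0.40174.

0.402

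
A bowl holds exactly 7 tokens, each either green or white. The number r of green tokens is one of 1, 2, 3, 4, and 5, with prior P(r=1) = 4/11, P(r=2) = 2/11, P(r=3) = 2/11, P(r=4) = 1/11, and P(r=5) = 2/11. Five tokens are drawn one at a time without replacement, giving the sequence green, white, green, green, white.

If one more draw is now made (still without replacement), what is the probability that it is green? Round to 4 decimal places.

0.5909

Under each hypothesis, the probability of the observed sequence is: P(data | r = 1) = (1/7)(6/6)(0/5) = 0; P(data | r = 2) = (2/7)(5/6)(1/5)(0/4) = 0; P(data | r = 3) = (3/7)(4/6)(2/5)(1/4)(3/3) = 1/35; P(data | r = 4) = (4/7)(3/6)(3/5)(2/4)(2/3) = 2/35; P(data | r = 5) = (5/7)(2/6)(4/5)(3/4)(1/3) = 1/21.
The prior-weighted likelihoods are 4/11 · 0 = 0, 2/11 · 0 = 0, 2/11 · 1/35 = 2/385, 1/11 · 2/35 = 2/385, 2/11 · 1/21 = 2/231; these sum to 2/105.
Normalising, the posterior is P(r = 1 | data) = 0, P(r = 2 | data) = 0, P(r = 3 | data) = 3/11, P(r = 4 | data) = 3/11, P(r = 5 | data) = 5/11.
The predictive probability is P(green next | data) = (0)(3/11) + (1/2)(3/11) + (1)(5/11) = 13/22.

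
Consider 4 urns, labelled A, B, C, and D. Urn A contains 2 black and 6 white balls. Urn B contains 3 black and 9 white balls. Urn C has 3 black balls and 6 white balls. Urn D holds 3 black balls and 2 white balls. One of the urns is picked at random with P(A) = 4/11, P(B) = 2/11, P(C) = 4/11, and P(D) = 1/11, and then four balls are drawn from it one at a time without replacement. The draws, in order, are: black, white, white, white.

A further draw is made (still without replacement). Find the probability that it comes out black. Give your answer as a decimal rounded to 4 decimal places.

Under each hypothesis, the probability of the observed sequence is: P(data | urn A) = (2/8)(6/7)(5/6)(4/5) = 0.14286; P(data | urn B) = (3/12)(9/11)(8/10)(7/9) = 0.12727; P(data | urn C) = (3/9)(6/8)(5/7)(4/6) = 0.11905; P(data | urn D) = (3/5)(2/4)(1/3)(0/2) = 0.
Weighting by the prior gives 4/11 · 0.14286 = 0.051948, 2/11 · 0.12727 = 0.02314, 4/11 · 0.11905 = 0.04329, 1/11 · 0 = 0; with total 0.11838.
Normalising, the posterior is P(urn A | data) = 0.43883, P(urn B | data) = 0.19548, P(urn C | data) = 0.36569, P(urn D | data) = 0.
The predictive probability is P(black next | data) = (1/4)(0.43883) + (1/4)(0.19548) + (2/5)(0.36569) = 0.30485.

0.3049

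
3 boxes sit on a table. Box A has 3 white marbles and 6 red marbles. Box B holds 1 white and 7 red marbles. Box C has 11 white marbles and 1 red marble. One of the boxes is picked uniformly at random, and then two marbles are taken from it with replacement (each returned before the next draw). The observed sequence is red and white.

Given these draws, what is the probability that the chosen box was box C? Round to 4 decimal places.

0.1872

Under each hypothesis, the probability of the observed sequence is: P(data | box A) = (6/9)(3/9) = 0.22222; P(data | box B) = (7/8)(1/8) = 0.10938; P(data | box C) = (1/12)(11/12) = 0.076389.
The prior-weighted likelihoods are 1/3 · 0.22222 = 0.074074, 1/3 · 0.10938 = 0.036458, 1/3 · 0.076389 = 0.025463; with total 0.136.
By Bayes' rule, P(box C | data) = (0.025463) / (0.136) = 0.18723.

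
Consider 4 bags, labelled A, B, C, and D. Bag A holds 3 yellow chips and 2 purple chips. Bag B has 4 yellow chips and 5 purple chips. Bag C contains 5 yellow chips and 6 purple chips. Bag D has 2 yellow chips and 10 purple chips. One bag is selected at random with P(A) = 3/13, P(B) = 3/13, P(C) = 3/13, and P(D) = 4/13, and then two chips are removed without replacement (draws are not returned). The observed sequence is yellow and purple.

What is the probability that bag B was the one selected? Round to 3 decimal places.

0.264

Compute the likelihood of the observed sequence for each case: P(data | bag A) = (3/5)(2/4) = 0.3; P(data | bag B) = (4/9)(5/8) = 0.27778; P(data | bag C) = (5/11)(6/10) = 0.27273; P(data | bag D) = (2/12)(10/11) = 0.15152.
The prior-weighted likelihoods are 3/13 · 0.3 = 0.069231, 3/13 · 0.27778 = 0.064103, 3/13 · 0.27273 = 0.062937, 4/13 · 0.15152 = 0.04662; these sum to 0.24289.
So P(bag B | data) = (0.064103) / (0.24289) = 0.26392.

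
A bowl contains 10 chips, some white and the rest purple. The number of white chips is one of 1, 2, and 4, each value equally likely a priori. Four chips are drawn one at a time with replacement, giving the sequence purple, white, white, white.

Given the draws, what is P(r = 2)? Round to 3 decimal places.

Under each hypothesis, the probability of the observed sequence is: P(data | r = 1) = (9/10)(1/10)(1/10)(1/10) = 0.0009; P(data | r = 2) = (8/10)(2/10)(2/10)(2/10) = 0.0064; P(data | r = 4) = (6/10)(4/10)(4/10)(4/10) = 0.0384.
Multiplying each by its prior: 1/3 · 0.0009 = 0.0003, 1/3 · 0.0064 = 0.0021333, 1/3 · 0.0384 = 0.0128; these sum to 0.015233.
Therefore the posterior P(r = 2 | data) = (0.0021333) / (0.015233) = 0.14004.

0.140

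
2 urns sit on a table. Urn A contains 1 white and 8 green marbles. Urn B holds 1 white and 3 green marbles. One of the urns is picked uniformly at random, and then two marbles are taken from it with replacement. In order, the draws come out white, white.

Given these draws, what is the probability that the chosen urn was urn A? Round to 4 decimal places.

0.1649

The likelihood of the observed sequence under each hypothesis: P(data | urn A) = (1/9)(1/9) = 0.012346; P(data | urn B) = (1/4)(1/4) = 0.0625.
Multiplying each by its prior: 1/2 · 0.012346 = 0.0061728, 1/2 · 0.0625 = 0.03125; with total 0.037423.
Hence P(urn A | data) = (0.0061728) / (0.037423) = 0.16495.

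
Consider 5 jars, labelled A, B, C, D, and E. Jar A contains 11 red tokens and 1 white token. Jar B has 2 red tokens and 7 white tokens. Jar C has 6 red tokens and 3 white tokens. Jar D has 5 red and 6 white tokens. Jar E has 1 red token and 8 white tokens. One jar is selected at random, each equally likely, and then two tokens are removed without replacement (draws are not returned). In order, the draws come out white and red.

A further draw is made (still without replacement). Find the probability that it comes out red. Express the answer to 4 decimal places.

0.4507

The likelihood of the observed sequence under each hypothesis: P(data | jar A) = (1/12)(11/11) = 0.083333; P(data | jar B) = (7/9)(2/8) = 0.19444; P(data | jar C) = (3/9)(6/8) = 0.25; P(data | jar D) = (6/11)(5/10) = 0.27273; P(data | jar E) = (8/9)(1/8) = 0.11111.
The prior-weighted likelihoods are 1/5 · 0.083333 = 0.016667, 1/5 · 0.19444 = 0.038889, 1/5 · 0.25 = 0.05, 1/5 · 0.27273 = 0.054545, 1/5 · 0.11111 = 0.022222; summing to 0.18232.
Dividing through by the total gives posterior P(jar A | data) = 0.091413, P(jar B | data) = 0.2133, P(jar C | data) = 0.27424, P(jar D | data) = 0.29917, P(jar E | data) = 0.12188.
The predictive probability is P(red next | data) = (1)(0.091413) + (1/7)(0.2133) + (5/7)(0.27424) + (4/9)(0.29917) + (0)(0.12188) = 0.45073.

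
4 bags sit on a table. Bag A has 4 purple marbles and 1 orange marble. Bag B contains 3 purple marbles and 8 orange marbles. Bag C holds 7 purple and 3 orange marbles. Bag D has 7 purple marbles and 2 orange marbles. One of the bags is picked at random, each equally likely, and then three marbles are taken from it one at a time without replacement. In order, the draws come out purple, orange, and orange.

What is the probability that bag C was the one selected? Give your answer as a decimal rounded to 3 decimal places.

For each hypothesis, P(data | H) works out to: P(data | bag A) = (4/5)(1/4)(0/3) = 0; P(data | bag B) = (3/11)(8/10)(7/9) = 0.1697; P(data | bag C) = (7/10)(3/9)(2/8) = 0.058333; P(data | bag D) = (7/9)(2/8)(1/7) = 0.027778.
Weighting by the prior gives 1/4 · 0 = 0, 1/4 · 0.1697 = 0.042424, 1/4 · 0.058333 = 0.014583, 1/4 · 0.027778 = 0.0069444; with total 0.063952.
Therefore the posterior P(bag C | data) = (0.014583) / (0.063952) = 0.22804.

0.228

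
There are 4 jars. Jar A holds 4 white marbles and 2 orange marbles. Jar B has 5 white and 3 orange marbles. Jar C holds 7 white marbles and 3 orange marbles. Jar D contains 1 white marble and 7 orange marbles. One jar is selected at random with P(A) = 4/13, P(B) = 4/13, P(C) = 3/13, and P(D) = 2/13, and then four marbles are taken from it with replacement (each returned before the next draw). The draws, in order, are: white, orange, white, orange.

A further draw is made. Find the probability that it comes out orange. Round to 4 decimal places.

Under each hypothesis, the probability of the observed sequence is: P(data | jar A) = (4/6)(2/6)(4/6)(2/6) = 0.049383; P(data | jar B) = (5/8)(3/8)(5/8)(3/8) = 0.054932; P(data | jar C) = (7/10)(3/10)(7/10)(3/10) = 0.0441; P(data | jar D) = (1/8)(7/8)(1/8)(7/8) = 0.011963.
Multiplying each by its prior: 4/13 · 0.049383 = 0.015195, 4/13 · 0.054932 = 0.016902, 3/13 · 0.0441 = 0.010177, 2/13 · 0.011963 = 0.0018404; summing to 0.044114.
The posterior is then P(jar A | data) = 0.34444, P(jar B | data) = 0.38314, P(jar C | data) = 0.2307, P(jar D | data) = 0.04172.
The predictive probability is P(orange next | data) = (1/3)(0.34444) + (3/8)(0.38314) + (3/10)(0.2307) + (7/8)(0.04172) = 0.36421.

0.3642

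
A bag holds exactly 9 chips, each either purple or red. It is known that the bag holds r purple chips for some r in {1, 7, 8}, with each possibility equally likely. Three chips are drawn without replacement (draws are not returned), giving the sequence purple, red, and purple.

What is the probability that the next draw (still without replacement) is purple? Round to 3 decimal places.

0.900

For each hypothesis, P(data | H) works out to: P(data | r = 1) = (1/9)(8/8)(0/7) = 0; P(data | r = 7) = (7/9)(2/8)(6/7) = 1/6; P(data | r = 8) = (8/9)(1/8)(7/7) = 1/9.
Weighting by the prior gives 1/3 · 0 = 0, 1/3 · 1/6 = 1/18, 1/3 · 1/9 = 1/27; summing to 5/54.
Dividing through by the total gives posterior P(r = 1 | data) = 0, P(r = 7 | data) = 3/5, P(r = 8 | data) = 2/5.
The predictive probability is P(purple next | data) = (5/6)(3/5) + (1)(2/5) = 9/10.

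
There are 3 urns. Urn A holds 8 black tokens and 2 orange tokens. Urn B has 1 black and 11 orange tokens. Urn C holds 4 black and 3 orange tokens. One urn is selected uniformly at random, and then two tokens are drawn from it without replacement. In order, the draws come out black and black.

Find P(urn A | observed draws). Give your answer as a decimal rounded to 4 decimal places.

0.6853

For each hypothesis, P(data | H) works out to: P(data | urn A) = (8/10)(7/9) = 28/45; P(data | urn B) = (1/12)(0/11) = 0; P(data | urn C) = (4/7)(3/6) = 2/7.
Weighting by the prior gives 1/3 · 28/45 = 28/135, 1/3 · 0 = 0, 1/3 · 2/7 = 2/21; with total 286/945.
Hence P(urn A | data) = (28/135) / (286/945) = 98/143.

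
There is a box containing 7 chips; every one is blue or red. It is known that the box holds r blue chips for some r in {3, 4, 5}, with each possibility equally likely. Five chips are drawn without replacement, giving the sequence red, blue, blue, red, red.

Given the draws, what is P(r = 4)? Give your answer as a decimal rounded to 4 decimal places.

0.3333

Compute the likelihood of the observed sequence for each case: P(data | r = 3) = (4/7)(3/6)(2/5)(3/4)(2/3) = 2/35; P(data | r = 4) = (3/7)(4/6)(3/5)(2/4)(1/3) = 1/35; P(data | r = 5) = (2/7)(5/6)(4/5)(1/4)(0/3) = 0.
Multiplying each by its prior: 1/3 · 2/35 = 2/105, 1/3 · 1/35 = 1/105, 1/3 · 0 = 0; these sum to 1/35.
Therefore the posterior P(r = 4 | data) = (1/105) / (1/35) = 1/3.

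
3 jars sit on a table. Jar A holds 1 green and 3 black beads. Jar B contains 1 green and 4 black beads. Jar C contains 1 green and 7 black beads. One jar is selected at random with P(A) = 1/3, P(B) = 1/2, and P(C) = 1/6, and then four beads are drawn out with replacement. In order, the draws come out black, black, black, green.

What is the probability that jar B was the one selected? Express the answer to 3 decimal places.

Compute the likelihood of the observed sequence for each case: P(data | jar A) = (3/4)(3/4)(3/4)(1/4) = 0.10547; P(data | jar B) = (4/5)(4/5)(4/5)(1/5) = 0.1024; P(data | jar C) = (7/8)(7/8)(7/8)(1/8) = 0.08374.
Weighting by the prior gives 1/3 · 0.10547 = 0.035156, 1/2 · 0.1024 = 0.0512, 1/6 · 0.08374 = 0.013957; with total 0.10031.
Therefore the posterior P(jar B | data) = (0.0512) / (0.10031) = 0.5104.

0.510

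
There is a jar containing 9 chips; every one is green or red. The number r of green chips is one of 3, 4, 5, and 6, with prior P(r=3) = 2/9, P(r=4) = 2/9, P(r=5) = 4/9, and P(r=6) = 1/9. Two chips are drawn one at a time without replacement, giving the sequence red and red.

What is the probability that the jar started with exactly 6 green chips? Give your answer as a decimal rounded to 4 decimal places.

0.0390

For each hypothesis, P(data | H) works out to: P(data | r = 3) = (6/9)(5/8) = 5/12; P(data | r = 4) = (5/9)(4/8) = 5/18; P(data | r = 5) = (4/9)(3/8) = 1/6; P(data | r = 6) = (3/9)(2/8) = 1/12.
Weighting by the prior gives 2/9 · 5/12 = 5/54, 2/9 · 5/18 = 5/81, 4/9 · 1/6 = 2/27, 1/9 · 1/12 = 1/108; with total 77/324.
Hence P(r = 6 | data) = (1/108) / (77/324) = 3/77.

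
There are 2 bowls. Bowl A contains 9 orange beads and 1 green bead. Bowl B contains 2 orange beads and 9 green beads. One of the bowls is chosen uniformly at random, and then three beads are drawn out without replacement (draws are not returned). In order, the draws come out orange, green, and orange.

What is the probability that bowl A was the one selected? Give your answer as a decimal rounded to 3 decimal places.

0.846

The likelihood of the observed sequence under each hypothesis: P(data | bowl A) = (9/10)(1/9)(8/8) = 1/10; P(data | bowl B) = (2/11)(9/10)(1/9) = 1/55.
Weighting by the prior gives 1/2 · 1/10 = 1/20, 1/2 · 1/55 = 1/110; these sum to 13/220.
Hence P(bowl A | data) = (1/20) / (13/220) = 11/13.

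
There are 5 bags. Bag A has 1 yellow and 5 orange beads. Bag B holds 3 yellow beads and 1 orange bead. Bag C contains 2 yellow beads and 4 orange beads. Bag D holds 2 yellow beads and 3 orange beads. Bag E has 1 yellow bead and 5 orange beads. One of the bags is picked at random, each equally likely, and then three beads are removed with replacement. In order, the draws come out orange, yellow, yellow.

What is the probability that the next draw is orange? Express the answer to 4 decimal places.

Under each hypothesis, the probability of the observed sequence is: P(data | bag A) = (5/6)(1/6)(1/6) = 0.023148; P(data | bag B) = (1/4)(3/4)(3/4) = 0.14062; P(data | bag C) = (4/6)(2/6)(2/6) = 0.074074; P(data | bag D) = (3/5)(2/5)(2/5) = 0.096; P(data | bag E) = (5/6)(1/6)(1/6) = 0.023148.
Multiplying each by its prior: 1/5 · 0.023148 = 0.0046296, 1/5 · 0.14062 = 0.028125, 1/5 · 0.074074 = 0.014815, 1/5 · 0.096 = 0.0192, 1/5 · 0.023148 = 0.0046296; with total 0.071399.
The posterior is then P(bag A | data) = 0.064842, P(bag B | data) = 0.39391, P(bag C | data) = 0.20749, P(bag D | data) = 0.26891, P(bag E | data) = 0.064842.
The predictive probability is P(orange next | data) = (5/6)(0.064842) + (1/4)(0.39391) + (2/3)(0.20749) + (3/5)(0.26891) + (5/6)(0.064842) = 0.50622.

0.5062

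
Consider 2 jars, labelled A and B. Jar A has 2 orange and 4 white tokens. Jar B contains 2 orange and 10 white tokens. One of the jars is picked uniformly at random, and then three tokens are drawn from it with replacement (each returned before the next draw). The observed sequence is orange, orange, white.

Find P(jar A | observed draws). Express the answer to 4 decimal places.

Under each hypothesis, the probability of the observed sequence is: P(data | jar A) = (2/6)(2/6)(4/6) = 2/27; P(data | jar B) = (2/12)(2/12)(10/12) = 5/216.
Multiplying each by its prior: 1/2 · 2/27 = 1/27, 1/2 · 5/216 = 5/432; these sum to 7/144.
Hence P(jar A | data) = (1/27) / (7/144) = 16/21.

0.7619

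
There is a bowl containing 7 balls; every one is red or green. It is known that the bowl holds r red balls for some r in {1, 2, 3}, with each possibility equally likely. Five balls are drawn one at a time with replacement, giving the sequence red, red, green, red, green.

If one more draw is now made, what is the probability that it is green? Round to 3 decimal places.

0.630

Compute the likelihood of the observed sequence for each case: P(data | r = 1) = (1/7)(1/7)(6/7)(1/7)(6/7) = 0.002142; P(data | r = 2) = (2/7)(2/7)(5/7)(2/7)(5/7) = 0.0119; P(data | r = 3) = (3/7)(3/7)(4/7)(3/7)(4/7) = 0.025704.
Multiplying each by its prior: 1/3 · 0.002142 = 0.00071399, 1/3 · 0.0119 = 0.0039666, 1/3 · 0.025704 = 0.0085679; summing to 0.013248.
Normalising, the posterior is P(r = 1 | data) = 0.053892, P(r = 2 | data) = 0.2994, P(r = 3 | data) = 0.64671.
So P(green next | data) = Σ P(green next | H) P(H | data) = (6/7)(0.053892) + (5/7)(0.2994) + (4/7)(0.64671) = 0.6296.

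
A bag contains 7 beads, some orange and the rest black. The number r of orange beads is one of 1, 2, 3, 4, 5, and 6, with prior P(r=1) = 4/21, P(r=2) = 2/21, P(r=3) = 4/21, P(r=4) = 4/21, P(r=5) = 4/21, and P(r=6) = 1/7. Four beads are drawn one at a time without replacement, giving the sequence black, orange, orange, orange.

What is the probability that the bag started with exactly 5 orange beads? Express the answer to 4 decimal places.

0.3922

The likelihood of the observed sequence under each hypothesis: P(data | r = 1) = (6/7)(1/6)(0/5) = 0; P(data | r = 2) = (5/7)(2/6)(1/5)(0/4) = 0; P(data | r = 3) = (4/7)(3/6)(2/5)(1/4) = 1/35; P(data | r = 4) = (3/7)(4/6)(3/5)(2/4) = 3/35; P(data | r = 5) = (2/7)(5/6)(4/5)(3/4) = 1/7; P(data | r = 6) = (1/7)(6/6)(5/5)(4/4) = 1/7.
Multiplying each by its prior: 4/21 · 0 = 0, 2/21 · 0 = 0, 4/21 · 1/35 = 4/735, 4/21 · 3/35 = 4/245, 4/21 · 1/7 = 4/147, 1/7 · 1/7 = 1/49; these sum to 17/245.
Hence P(r = 5 | data) = (4/147) / (17/245) = 20/51.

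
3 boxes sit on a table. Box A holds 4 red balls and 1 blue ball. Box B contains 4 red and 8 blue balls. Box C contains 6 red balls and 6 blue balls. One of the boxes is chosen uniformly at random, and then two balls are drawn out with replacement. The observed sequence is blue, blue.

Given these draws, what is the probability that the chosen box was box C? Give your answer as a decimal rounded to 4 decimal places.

The likelihood of the observed sequence under each hypothesis: P(data | box A) = (1/5)(1/5) = 0.04; P(data | box B) = (8/12)(8/12) = 0.44444; P(data | box C) = (6/12)(6/12) = 0.25.
Multiplying each by its prior: 1/3 · 0.04 = 0.013333, 1/3 · 0.44444 = 0.14815, 1/3 · 0.25 = 0.083333; summing to 0.24481.
Hence P(box C | data) = (0.083333) / (0.24481) = 0.34039.

0.3404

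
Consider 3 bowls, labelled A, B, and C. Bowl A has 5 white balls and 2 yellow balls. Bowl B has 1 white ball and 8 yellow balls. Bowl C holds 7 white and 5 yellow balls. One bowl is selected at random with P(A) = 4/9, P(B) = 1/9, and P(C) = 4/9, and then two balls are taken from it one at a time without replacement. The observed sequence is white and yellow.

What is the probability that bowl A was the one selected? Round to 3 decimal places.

0.448

Under each hypothesis, the probability of the observed sequence is: P(data | bowl A) = (5/7)(2/6) = 0.2381; P(data | bowl B) = (1/9)(8/8) = 0.11111; P(data | bowl C) = (7/12)(5/11) = 0.26515.
The prior-weighted likelihoods are 4/9 · 0.2381 = 0.10582, 1/9 · 0.11111 = 0.012346, 4/9 · 0.26515 = 0.11785; these sum to 0.23601.
So P(bowl A | data) = (0.10582) / (0.23601) = 0.44837.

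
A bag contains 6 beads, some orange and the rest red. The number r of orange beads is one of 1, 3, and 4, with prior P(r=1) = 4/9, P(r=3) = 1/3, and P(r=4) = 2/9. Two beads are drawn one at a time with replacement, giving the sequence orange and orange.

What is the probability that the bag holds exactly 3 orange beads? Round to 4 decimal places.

0.4286

For each hypothesis, P(data | H) works out to: P(data | r = 1) = (1/6)(1/6) = 1/36; P(data | r = 3) = (3/6)(3/6) = 1/4; P(data | r = 4) = (4/6)(4/6) = 4/9.
Multiplying each by its prior: 4/9 · 1/36 = 1/81, 1/3 · 1/4 = 1/12, 2/9 · 4/9 = 8/81; summing to 7/36.
By Bayes' rule, P(r = 3 | data) = (1/12) / (7/36) = 3/7.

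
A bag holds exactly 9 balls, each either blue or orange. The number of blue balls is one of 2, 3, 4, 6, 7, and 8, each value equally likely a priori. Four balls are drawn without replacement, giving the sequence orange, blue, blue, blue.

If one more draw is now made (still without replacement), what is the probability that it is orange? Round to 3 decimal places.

The likelihood of the observed sequence under each hypothesis: P(data | r = 2) = (7/9)(2/8)(1/7)(0/6) = 0; P(data | r = 3) = (6/9)(3/8)(2/7)(1/6) = 1/84; P(data | r = 4) = (5/9)(4/8)(3/7)(2/6) = 5/126; P(data | r = 6) = (3/9)(6/8)(5/7)(4/6) = 5/42; P(data | r = 7) = (2/9)(7/8)(6/7)(5/6) = 5/36; P(data | r = 8) = (1/9)(8/8)(7/7)(6/6) = 1/9.
Weighting by the prior gives 1/6 · 0 = 0, 1/6 · 1/84 = 1/504, 1/6 · 5/126 = 5/756, 1/6 · 5/42 = 5/252, 1/6 · 5/36 = 5/216, 1/6 · 1/9 = 1/54; summing to 53/756.
The posterior is then P(r = 2 | data) = 0, P(r = 3 | data) = 3/106, P(r = 4 | data) = 5/53, P(r = 6 | data) = 15/53, P(r = 7 | data) = 35/106, P(r = 8 | data) = 14/53.
So P(orange next | data) = Σ P(orange next | H) P(H | data) = (1)(3/106) + (4/5)(5/53) + (2/5)(15/53) + (1/5)(35/106) + (0)(14/53) = 15/53.

0.283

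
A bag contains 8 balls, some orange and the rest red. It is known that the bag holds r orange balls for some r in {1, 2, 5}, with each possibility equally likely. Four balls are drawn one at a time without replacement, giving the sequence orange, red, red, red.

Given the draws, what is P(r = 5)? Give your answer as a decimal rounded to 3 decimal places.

Compute the likelihood of the observed sequence for each case: P(data | r = 1) = (1/8)(7/7)(6/6)(5/5) = 1/8; P(data | r = 2) = (2/8)(6/7)(5/6)(4/5) = 1/7; P(data | r = 5) = (5/8)(3/7)(2/6)(1/5) = 1/56.
Weighting by the prior gives 1/3 · 1/8 = 1/24, 1/3 · 1/7 = 1/21, 1/3 · 1/56 = 1/168; summing to 2/21.
By Bayes' rule, P(r = 5 | data) = (1/168) / (2/21) = 1/16.

0.063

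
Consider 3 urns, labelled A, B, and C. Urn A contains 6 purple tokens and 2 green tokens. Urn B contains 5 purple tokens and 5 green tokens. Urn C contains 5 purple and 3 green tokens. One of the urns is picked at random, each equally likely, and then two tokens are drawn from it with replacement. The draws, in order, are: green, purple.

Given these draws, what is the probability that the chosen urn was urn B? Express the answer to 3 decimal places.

Under each hypothesis, the probability of the observed sequence is: P(data | urn A) = (2/8)(6/8) = 3/16; P(data | urn B) = (5/10)(5/10) = 1/4; P(data | urn C) = (3/8)(5/8) = 15/64.
Weighting by the prior gives 1/3 · 3/16 = 1/16, 1/3 · 1/4 = 1/12, 1/3 · 15/64 = 5/64; with total 43/192.
Therefore the posterior P(urn B | data) = (1/12) / (43/192) = 16/43.

0.372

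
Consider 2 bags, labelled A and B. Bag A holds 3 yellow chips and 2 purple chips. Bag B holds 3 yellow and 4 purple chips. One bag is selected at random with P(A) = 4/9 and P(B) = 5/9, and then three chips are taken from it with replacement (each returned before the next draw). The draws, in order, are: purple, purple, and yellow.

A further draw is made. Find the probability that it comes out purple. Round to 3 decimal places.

0.511

Compute the likelihood of the observed sequence for each case: P(data | bag A) = (2/5)(2/5)(3/5) = 0.096; P(data | bag B) = (4/7)(4/7)(3/7) = 0.13994.
Weighting by the prior gives 4/9 · 0.096 = 0.042667, 5/9 · 0.13994 = 0.077745; with total 0.12041.
Dividing through by the total gives posterior P(bag A | data) = 0.35434, P(bag B | data) = 0.64566.
So P(purple next | data) = Σ P(purple next | H) P(H | data) = (2/5)(0.35434) + (4/7)(0.64566) = 0.51068.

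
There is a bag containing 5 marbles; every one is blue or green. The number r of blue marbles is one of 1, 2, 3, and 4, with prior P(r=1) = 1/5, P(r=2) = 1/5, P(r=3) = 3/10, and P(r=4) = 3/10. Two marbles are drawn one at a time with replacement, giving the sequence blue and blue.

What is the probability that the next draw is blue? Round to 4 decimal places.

The likelihood of the observed sequence under each hypothesis: P(data | r = 1) = (1/5)(1/5) = 1/25; P(data | r = 2) = (2/5)(2/5) = 4/25; P(data | r = 3) = (3/5)(3/5) = 9/25; P(data | r = 4) = (4/5)(4/5) = 16/25.
Weighting by the prior gives 1/5 · 1/25 = 1/125, 1/5 · 4/25 = 4/125, 3/10 · 9/25 = 27/250, 3/10 · 16/25 = 24/125; summing to 17/50.
Dividing through by the total gives posterior P(r = 1 | data) = 2/85, P(r = 2 | data) = 8/85, P(r = 3 | data) = 27/85, P(r = 4 | data) = 48/85.
Averaging over the posterior, P(blue next | data) = (1/5)(2/85) + (2/5)(8/85) + (3/5)(27/85) + (4/5)(48/85) = 291/425.

0.6847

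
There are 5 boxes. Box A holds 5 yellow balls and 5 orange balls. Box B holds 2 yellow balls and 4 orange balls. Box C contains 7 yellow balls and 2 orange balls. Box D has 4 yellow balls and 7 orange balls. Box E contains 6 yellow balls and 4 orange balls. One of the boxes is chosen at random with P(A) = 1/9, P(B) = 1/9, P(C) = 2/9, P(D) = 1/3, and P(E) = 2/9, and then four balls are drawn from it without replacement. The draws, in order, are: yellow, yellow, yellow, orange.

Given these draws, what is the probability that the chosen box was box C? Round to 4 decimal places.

0.4697

For each hypothesis, P(data | H) works out to: P(data | box A) = (5/10)(4/9)(3/8)(5/7) = 0.059524; P(data | box B) = (2/6)(1/5)(0/4) = 0; P(data | box C) = (7/9)(6/8)(5/7)(2/6) = 0.13889; P(data | box D) = (4/11)(3/10)(2/9)(7/8) = 0.021212; P(data | box E) = (6/10)(5/9)(4/8)(4/7) = 0.095238.
Multiplying each by its prior: 1/9 · 0.059524 = 0.0066138, 1/9 · 0 = 0, 2/9 · 0.13889 = 0.030864, 1/3 · 0.021212 = 0.0070707, 2/9 · 0.095238 = 0.021164; with total 0.065713.
By Bayes' rule, P(box C | data) = (0.030864) / (0.065713) = 0.46968.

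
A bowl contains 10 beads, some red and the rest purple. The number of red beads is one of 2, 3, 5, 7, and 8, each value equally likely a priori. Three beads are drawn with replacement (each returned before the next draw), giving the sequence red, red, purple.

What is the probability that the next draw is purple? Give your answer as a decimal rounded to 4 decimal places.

The likelihood of the observed sequence under each hypothesis: P(data | r = 2) = (2/10)(2/10)(8/10) = 0.032; P(data | r = 3) = (3/10)(3/10)(7/10) = 0.063; P(data | r = 5) = (5/10)(5/10)(5/10) = 0.125; P(data | r = 7) = (7/10)(7/10)(3/10) = 0.147; P(data | r = 8) = (8/10)(8/10)(2/10) = 0.128.
Multiplying each by its prior: 1/5 · 0.032 = 0.0064, 1/5 · 0.063 = 0.0126, 1/5 · 0.125 = 0.025, 1/5 · 0.147 = 0.0294, 1/5 · 0.128 = 0.0256; these sum to 0.099.
The posterior is then P(r = 2 | data) = 0.064646, P(r = 3 | data) = 0.12727, P(r = 5 | data) = 0.25253, P(r = 7 | data) = 0.29697, P(r = 8 | data) = 0.25859.
So P(purple next | data) = Σ P(purple next | H) P(H | data) = (4/5)(0.064646) + (7/10)(0.12727) + (1/2)(0.25253) + (3/10)(0.29697) + (1/5)(0.25859) = 0.40788.

0.4079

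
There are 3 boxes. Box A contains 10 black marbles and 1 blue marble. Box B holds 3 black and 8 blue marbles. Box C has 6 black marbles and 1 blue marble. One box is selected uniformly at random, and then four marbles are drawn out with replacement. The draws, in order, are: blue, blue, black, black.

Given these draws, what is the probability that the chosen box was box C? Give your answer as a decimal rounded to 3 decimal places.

0.245

Under each hypothesis, the probability of the observed sequence is: P(data | box A) = (1/11)(1/11)(10/11)(10/11) = 0.0068301; P(data | box B) = (8/11)(8/11)(3/11)(3/11) = 0.039342; P(data | box C) = (1/7)(1/7)(6/7)(6/7) = 0.014994.
The prior-weighted likelihoods are 1/3 · 0.0068301 = 0.0022767, 1/3 · 0.039342 = 0.013114, 1/3 · 0.014994 = 0.0049979; these sum to 0.020388.
So P(box C | data) = (0.0049979) / (0.020388) = 0.24513.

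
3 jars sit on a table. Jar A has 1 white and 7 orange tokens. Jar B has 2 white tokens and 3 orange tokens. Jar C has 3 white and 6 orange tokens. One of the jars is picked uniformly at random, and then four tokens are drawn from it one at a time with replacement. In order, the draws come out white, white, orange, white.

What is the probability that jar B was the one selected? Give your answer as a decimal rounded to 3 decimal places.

0.593

Under each hypothesis, the probability of the observed sequence is: P(data | jar A) = (1/8)(1/8)(7/8)(1/8) = 0.001709; P(data | jar B) = (2/5)(2/5)(3/5)(2/5) = 0.0384; P(data | jar C) = (3/9)(3/9)(6/9)(3/9) = 0.024691.
Weighting by the prior gives 1/3 · 0.001709 = 0.00056966, 1/3 · 0.0384 = 0.0128, 1/3 · 0.024691 = 0.0082305; summing to 0.0216.
By Bayes' rule, P(jar B | data) = (0.0128) / (0.0216) = 0.59259.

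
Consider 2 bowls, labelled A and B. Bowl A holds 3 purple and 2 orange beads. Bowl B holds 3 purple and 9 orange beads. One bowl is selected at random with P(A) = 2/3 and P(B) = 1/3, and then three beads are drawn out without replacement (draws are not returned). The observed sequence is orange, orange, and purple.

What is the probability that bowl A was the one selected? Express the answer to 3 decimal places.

0.550

Compute the likelihood of the observed sequence for each case: P(data | bowl A) = (2/5)(1/4)(3/3) = 1/10; P(data | bowl B) = (9/12)(8/11)(3/10) = 9/55.
Multiplying each by its prior: 2/3 · 1/10 = 1/15, 1/3 · 9/55 = 3/55; with total 4/33.
Hence P(bowl A | data) = (1/15) / (4/33) = 11/20.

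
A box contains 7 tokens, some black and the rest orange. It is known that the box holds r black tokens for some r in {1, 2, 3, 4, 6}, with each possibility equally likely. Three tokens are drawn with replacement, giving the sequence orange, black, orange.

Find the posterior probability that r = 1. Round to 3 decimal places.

Compute the likelihood of the observed sequence for each case: P(data | r = 1) = (6/7)(1/7)(6/7) = 0.10496; P(data | r = 2) = (5/7)(2/7)(5/7) = 0.14577; P(data | r = 3) = (4/7)(3/7)(4/7) = 0.13994; P(data | r = 4) = (3/7)(4/7)(3/7) = 0.10496; P(data | r = 6) = (1/7)(6/7)(1/7) = 0.017493.
Multiplying each by its prior: 1/5 · 0.10496 = 0.020991, 1/5 · 0.14577 = 0.029155, 1/5 · 0.13994 = 0.027988, 1/5 · 0.10496 = 0.020991, 1/5 · 0.017493 = 0.0034985; with total 0.10262.
Hence P(r = 1 | data) = (0.020991) / (0.10262) = 0.20455.

0.205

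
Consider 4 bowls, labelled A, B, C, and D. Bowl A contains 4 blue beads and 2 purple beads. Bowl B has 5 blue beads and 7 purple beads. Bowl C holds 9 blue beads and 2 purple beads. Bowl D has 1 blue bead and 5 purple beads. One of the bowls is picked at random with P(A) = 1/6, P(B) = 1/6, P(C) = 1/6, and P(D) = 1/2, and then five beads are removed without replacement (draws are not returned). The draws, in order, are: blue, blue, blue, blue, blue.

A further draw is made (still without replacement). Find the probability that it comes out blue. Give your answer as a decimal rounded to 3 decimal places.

For each hypothesis, P(data | H) works out to: P(data | bowl A) = (4/6)(3/5)(2/4)(1/3)(0/2) = 0; P(data | bowl B) = (5/12)(4/11)(3/10)(2/9)(1/8) = 0.0012626; P(data | bowl C) = (9/11)(8/10)(7/9)(6/8)(5/7) = 0.27273; P(data | bowl D) = (1/6)(0/5) = 0.
The prior-weighted likelihoods are 1/6 · 0 = 0, 1/6 · 0.0012626 = 0.00021044, 1/6 · 0.27273 = 0.045455, 1/2 · 0 = 0; with total 0.045665.
The posterior is then P(bowl A | data) = 0, P(bowl B | data) = 0.0046083, P(bowl C | data) = 0.99539, P(bowl D | data) = 0.
The predictive probability is P(blue next | data) = (0)(0.0046083) + (2/3)(0.99539) = 0.66359.

0.664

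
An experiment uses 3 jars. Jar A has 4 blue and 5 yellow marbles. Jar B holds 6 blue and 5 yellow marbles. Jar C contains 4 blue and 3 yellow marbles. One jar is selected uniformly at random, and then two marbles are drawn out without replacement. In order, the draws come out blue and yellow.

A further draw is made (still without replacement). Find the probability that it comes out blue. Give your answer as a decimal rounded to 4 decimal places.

For each hypothesis, P(data | H) works out to: P(data | jar A) = (4/9)(5/8) = 0.27778; P(data | jar B) = (6/11)(5/10) = 0.27273; P(data | jar C) = (4/7)(3/6) = 0.28571.
Weighting by the prior gives 1/3 · 0.27778 = 0.092593, 1/3 · 0.27273 = 0.090909, 1/3 · 0.28571 = 0.095238; with total 0.27874.
Dividing through by the total gives posterior P(jar A | data) = 0.33218, P(jar B | data) = 0.32614, P(jar C | data) = 0.34167.
So P(blue next | data) = Σ P(blue next | H) P(H | data) = (3/7)(0.33218) + (5/9)(0.32614) + (3/5)(0.34167) = 0.52856.

0.5286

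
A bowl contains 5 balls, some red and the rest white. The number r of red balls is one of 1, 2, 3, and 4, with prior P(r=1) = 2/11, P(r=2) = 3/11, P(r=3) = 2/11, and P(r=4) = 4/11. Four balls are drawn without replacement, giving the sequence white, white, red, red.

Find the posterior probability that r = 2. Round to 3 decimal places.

Compute the likelihood of the observed sequence for each case: P(data | r = 1) = (4/5)(3/4)(1/3)(0/2) = 0; P(data | r = 2) = (3/5)(2/4)(2/3)(1/2) = 1/10; P(data | r = 3) = (2/5)(1/4)(3/3)(2/2) = 1/10; P(data | r = 4) = (1/5)(0/4) = 0.
Multiplying each by its prior: 2/11 · 0 = 0, 3/11 · 1/10 = 3/110, 2/11 · 1/10 = 1/55, 4/11 · 0 = 0; these sum to 1/22.
Therefore the posterior P(r = 2 | data) = (3/110) / (1/22) = 3/5.

0.600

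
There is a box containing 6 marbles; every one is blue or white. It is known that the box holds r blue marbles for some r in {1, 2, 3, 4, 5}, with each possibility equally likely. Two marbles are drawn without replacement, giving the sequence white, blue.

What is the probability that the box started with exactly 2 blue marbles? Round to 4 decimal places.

The likelihood of the observed sequence under each hypothesis: P(data | r = 1) = (5/6)(1/5) = 1/6; P(data | r = 2) = (4/6)(2/5) = 4/15; P(data | r = 3) = (3/6)(3/5) = 3/10; P(data | r = 4) = (2/6)(4/5) = 4/15; P(data | r = 5) = (1/6)(5/5) = 1/6.
Weighting by the prior gives 1/5 · 1/6 = 1/30, 1/5 · 4/15 = 4/75, 1/5 · 3/10 = 3/50, 1/5 · 4/15 = 4/75, 1/5 · 1/6 = 1/30; summing to 7/30.
So P(r = 2 | data) = (4/75) / (7/30) = 8/35.

0.2286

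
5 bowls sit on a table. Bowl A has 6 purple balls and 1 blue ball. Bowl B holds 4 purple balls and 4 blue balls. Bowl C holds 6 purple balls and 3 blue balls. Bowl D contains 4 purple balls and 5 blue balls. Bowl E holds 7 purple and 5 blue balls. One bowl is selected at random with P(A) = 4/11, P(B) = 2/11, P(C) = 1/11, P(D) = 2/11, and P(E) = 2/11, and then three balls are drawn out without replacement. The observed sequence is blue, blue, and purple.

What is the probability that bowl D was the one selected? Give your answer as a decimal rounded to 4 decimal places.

Under each hypothesis, the probability of the observed sequence is: P(data | bowl A) = (1/7)(0/6) = 0; P(data | bowl B) = (4/8)(3/7)(4/6) = 0.14286; P(data | bowl C) = (3/9)(2/8)(6/7) = 0.071429; P(data | bowl D) = (5/9)(4/8)(4/7) = 0.15873; P(data | bowl E) = (5/12)(4/11)(7/10) = 0.10606.
Multiplying each by its prior: 4/11 · 0 = 0, 2/11 · 0.14286 = 0.025974, 1/11 · 0.071429 = 0.0064935, 2/11 · 0.15873 = 0.02886, 2/11 · 0.10606 = 0.019284; with total 0.080611.
By Bayes' rule, P(bowl D | data) = (0.02886) / (0.080611) = 0.35801.

0.3580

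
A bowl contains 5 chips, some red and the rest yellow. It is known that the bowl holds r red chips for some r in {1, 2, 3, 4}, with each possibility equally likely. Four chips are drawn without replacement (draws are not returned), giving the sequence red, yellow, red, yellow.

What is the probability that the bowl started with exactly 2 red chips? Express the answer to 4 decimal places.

Compute the likelihood of the observed sequence for each case: P(data | r = 1) = (1/5)(4/4)(0/3) = 0; P(data | r = 2) = (2/5)(3/4)(1/3)(2/2) = 1/10; P(data | r = 3) = (3/5)(2/4)(2/3)(1/2) = 1/10; P(data | r = 4) = (4/5)(1/4)(3/3)(0/2) = 0.
The prior-weighted likelihoods are 1/4 · 0 = 0, 1/4 · 1/10 = 1/40, 1/4 · 1/10 = 1/40, 1/4 · 0 = 0; summing to 1/20.
Hence P(r = 2 | data) = (1/40) / (1/20) = 1/2.

0.5000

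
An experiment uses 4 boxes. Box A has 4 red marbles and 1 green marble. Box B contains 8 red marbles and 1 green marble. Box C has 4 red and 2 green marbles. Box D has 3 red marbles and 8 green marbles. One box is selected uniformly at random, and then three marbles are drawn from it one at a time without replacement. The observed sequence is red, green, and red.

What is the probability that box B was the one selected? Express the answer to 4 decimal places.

For each hypothesis, P(data | H) works out to: P(data | box A) = (4/5)(1/4)(3/3) = 0.2; P(data | box B) = (8/9)(1/8)(7/7) = 0.11111; P(data | box C) = (4/6)(2/5)(3/4) = 0.2; P(data | box D) = (3/11)(8/10)(2/9) = 0.048485.
The prior-weighted likelihoods are 1/4 · 0.2 = 0.05, 1/4 · 0.11111 = 0.027778, 1/4 · 0.2 = 0.05, 1/4 · 0.048485 = 0.012121; summing to 0.1399.
By Bayes' rule, P(box B | data) = (0.027778) / (0.1399) = 0.19856.

0.1986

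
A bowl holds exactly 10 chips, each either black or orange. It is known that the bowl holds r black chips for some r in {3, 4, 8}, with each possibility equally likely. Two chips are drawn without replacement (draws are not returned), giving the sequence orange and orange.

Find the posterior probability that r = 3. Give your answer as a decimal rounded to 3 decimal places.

0.568

Compute the likelihood of the observed sequence for each case: P(data | r = 3) = (7/10)(6/9) = 7/15; P(data | r = 4) = (6/10)(5/9) = 1/3; P(data | r = 8) = (2/10)(1/9) = 1/45.
Multiplying each by its prior: 1/3 · 7/15 = 7/45, 1/3 · 1/3 = 1/9, 1/3 · 1/45 = 1/135; with total 37/135.
Therefore the posterior P(r = 3 | data) = (7/45) / (37/135) = 21/37.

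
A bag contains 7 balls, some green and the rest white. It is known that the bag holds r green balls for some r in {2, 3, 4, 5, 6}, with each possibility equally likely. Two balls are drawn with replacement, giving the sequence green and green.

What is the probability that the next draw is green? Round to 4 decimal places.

Under each hypothesis, the probability of the observed sequence is: P(data | r = 2) = (2/7)(2/7) = 4/49; P(data | r = 3) = (3/7)(3/7) = 9/49; P(data | r = 4) = (4/7)(4/7) = 16/49; P(data | r = 5) = (5/7)(5/7) = 25/49; P(data | r = 6) = (6/7)(6/7) = 36/49.
The prior-weighted likelihoods are 1/5 · 4/49 = 4/245, 1/5 · 9/49 = 9/245, 1/5 · 16/49 = 16/245, 1/5 · 25/49 = 5/49, 1/5 · 36/49 = 36/245; with total 18/49.
Dividing through by the total gives posterior P(r = 2 | data) = 2/45, P(r = 3 | data) = 1/10, P(r = 4 | data) = 8/45, P(r = 5 | data) = 5/18, P(r = 6 | data) = 2/5.
So P(green next | data) = Σ P(green next | H) P(H | data) = (2/7)(2/45) + (3/7)(1/10) + (4/7)(8/45) + (5/7)(5/18) + (6/7)(2/5) = 44/63.

0.6984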